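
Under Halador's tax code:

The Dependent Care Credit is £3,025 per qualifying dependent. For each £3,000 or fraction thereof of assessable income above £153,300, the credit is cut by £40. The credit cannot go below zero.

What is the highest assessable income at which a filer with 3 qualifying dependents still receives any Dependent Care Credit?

£831,300

Full credit = 3 × £3,025 = £9,075.
After 226 increments the reduction is 226 × £40 = £9,040, leaving £35; one more increment wipes it out. Increment 226 ends at excess 226 × £3,000 = £678,000, so the highest qualifying income is £153,300 + £678,000 = £831,300.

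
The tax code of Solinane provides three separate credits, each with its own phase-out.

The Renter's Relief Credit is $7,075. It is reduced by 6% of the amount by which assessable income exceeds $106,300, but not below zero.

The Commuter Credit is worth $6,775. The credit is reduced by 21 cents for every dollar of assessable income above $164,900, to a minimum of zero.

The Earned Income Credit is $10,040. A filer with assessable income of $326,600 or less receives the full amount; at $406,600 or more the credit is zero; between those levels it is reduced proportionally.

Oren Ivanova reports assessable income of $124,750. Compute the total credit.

Renter's Relief Credit: 6% of the $18,450 excess over $106,300 is $1,107; credit = $7,075 − $1,107 = $5,968.
Commuter Credit: $124,750 is at or below the $164,900 threshold, so the full $6,775 applies.
Earned Income Credit: $124,750 is at or below the $326,600 threshold, so the full $10,040 applies.
Total: $5,968 + $6,775 + $10,040 = $22,783.

$22,783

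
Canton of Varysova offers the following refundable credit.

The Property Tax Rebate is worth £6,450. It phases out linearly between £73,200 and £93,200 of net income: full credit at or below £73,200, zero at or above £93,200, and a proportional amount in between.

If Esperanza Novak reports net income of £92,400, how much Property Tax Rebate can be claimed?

£258

Property Tax Rebate: £92,400 is £19,200 into a £20,000 phase-out range, leaving 800/20,000 of the credit: £6,450 × 800/20,000 = £258.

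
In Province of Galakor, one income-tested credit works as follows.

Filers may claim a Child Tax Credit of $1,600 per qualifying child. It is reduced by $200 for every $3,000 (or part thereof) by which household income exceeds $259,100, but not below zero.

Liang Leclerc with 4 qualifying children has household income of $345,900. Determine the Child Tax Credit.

Child Tax Credit: base = 4 × $1,600 = $6,400. income exceeds $259,100 by $86,800, which is 29 full-or-partial $3,000 increments; reduction = 29 × $200 = $5,800, leaving $600.

$600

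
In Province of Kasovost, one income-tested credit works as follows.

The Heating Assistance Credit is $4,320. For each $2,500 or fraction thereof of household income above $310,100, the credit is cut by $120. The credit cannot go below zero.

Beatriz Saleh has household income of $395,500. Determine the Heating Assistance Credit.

$120

Heating Assistance Credit: income exceeds $310,100 by $85,400, which is 35 full-or-partial $2,500 increments; reduction = 35 × $120 = $4,200, leaving $120.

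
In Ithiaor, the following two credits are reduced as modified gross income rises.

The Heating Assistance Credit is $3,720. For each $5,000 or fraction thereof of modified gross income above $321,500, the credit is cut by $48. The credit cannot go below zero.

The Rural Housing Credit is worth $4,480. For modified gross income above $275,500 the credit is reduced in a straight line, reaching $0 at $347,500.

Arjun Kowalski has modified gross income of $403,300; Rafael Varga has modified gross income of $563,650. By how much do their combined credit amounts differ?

$1,536

Arjun ($403,300): Heating Assistance Credit: income exceeds $321,500 by $81,800, which is 17 full-or-partial $5,000 increments; reduction = 17 × $48 = $816, leaving $2,904. Rural Housing Credit: $403,300 is at or above $347,500, so the credit is $0. total $2,904 + $0 = $2,904
Rafael ($563,650): Heating Assistance Credit: income exceeds $321,500 by $242,150, which is 49 full-or-partial $5,000 increments; reduction = 49 × $48 = $2,352, leaving $1,368. Rural Housing Credit: $563,650 is at or above $347,500, so the credit is $0. total $1,368 + $0 = $1,368
Difference: |$2,904 − $1,368| = $1,536.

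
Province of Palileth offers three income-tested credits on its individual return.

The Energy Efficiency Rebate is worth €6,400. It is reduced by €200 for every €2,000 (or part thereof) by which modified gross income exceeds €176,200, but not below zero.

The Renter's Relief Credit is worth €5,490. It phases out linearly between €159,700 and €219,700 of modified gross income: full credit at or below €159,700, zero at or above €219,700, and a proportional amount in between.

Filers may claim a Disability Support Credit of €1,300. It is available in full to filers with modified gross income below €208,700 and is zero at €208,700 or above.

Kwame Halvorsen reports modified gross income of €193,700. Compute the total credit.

Energy Efficiency Rebate: income exceeds €176,200 by €17,500, which is 9 full-or-partial €2,000 increments; reduction = 9 × €200 = €1,800, leaving €4,600.
Renter's Relief Credit: €193,700 is €34,000 into a €60,000 phase-out range, leaving 26,000/60,000 of the credit: €5,490 × 26,000/60,000 = €2,379.
Disability Support Credit: €193,700 is below the €208,700 cutoff, so the full €1,300 applies.
Total: €4,600 + €2,379 + €1,300 = €8,279.

€8,279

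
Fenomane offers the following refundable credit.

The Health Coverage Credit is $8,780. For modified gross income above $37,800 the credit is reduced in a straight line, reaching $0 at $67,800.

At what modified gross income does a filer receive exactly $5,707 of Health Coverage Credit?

$5,707 is 5,707/8,780 of the full $8,780, so 3,073/8,780 of the $30,000 range has been used: income = $37,800 + $30,000 × 3,073/8,780 = $48,300.

$48,300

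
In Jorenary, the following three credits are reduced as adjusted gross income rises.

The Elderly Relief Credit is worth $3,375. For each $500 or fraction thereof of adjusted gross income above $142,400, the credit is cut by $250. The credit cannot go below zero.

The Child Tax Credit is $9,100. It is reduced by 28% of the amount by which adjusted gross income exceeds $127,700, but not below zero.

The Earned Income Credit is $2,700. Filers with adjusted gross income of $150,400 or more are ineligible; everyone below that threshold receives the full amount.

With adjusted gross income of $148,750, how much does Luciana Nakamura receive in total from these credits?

$6,031

Elderly Relief Credit: income exceeds $142,400 by $6,350, which is 13 full-or-partial $500 increments; reduction = 13 × $250 = $3,250, leaving $125.
Child Tax Credit: 28% of the $21,050 excess over $127,700 is $5,894; credit = $9,100 − $5,894 = $3,206.
Earned Income Credit: $148,750 is below the $150,400 cutoff, so the full $2,700 applies.
Total: $125 + $3,206 + $2,700 = $6,031.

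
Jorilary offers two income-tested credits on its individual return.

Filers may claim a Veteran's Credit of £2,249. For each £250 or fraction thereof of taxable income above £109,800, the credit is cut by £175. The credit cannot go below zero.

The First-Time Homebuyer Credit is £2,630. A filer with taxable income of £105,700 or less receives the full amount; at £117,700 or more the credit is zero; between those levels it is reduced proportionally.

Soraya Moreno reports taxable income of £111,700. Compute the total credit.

£2,164

Veteran's Credit: income exceeds £109,800 by £1,900, which is 8 full-or-partial £250 increments; reduction = 8 × £175 = £1,400, leaving £849.
First-Time Homebuyer Credit: £111,700 is £6,000 into a £12,000 phase-out range, leaving 6,000/12,000 of the credit: £2,630 × 6,000/12,000 = £1,315.
Total: £849 + £1,315 = £2,164.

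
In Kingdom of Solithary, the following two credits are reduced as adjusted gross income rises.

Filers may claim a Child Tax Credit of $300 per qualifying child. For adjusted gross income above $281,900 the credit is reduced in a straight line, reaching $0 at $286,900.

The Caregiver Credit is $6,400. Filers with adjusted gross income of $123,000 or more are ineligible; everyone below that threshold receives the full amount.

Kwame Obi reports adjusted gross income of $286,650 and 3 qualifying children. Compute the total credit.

Child Tax Credit: base = 3 × $300 = $900. $286,650 is $4,750 into a $5,000 phase-out range, leaving 250/5,000 of the credit: $900 × 250/5,000 = $45.
Caregiver Credit: $286,650 meets or exceeds the $123,000 cutoff, so the credit is $0.
Total: $45 + $0 = $45.

$45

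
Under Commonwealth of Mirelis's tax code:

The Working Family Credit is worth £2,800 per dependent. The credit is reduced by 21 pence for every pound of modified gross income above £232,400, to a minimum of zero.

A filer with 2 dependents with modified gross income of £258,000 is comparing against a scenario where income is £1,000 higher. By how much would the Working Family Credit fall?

£210

At £258,000 — base = 2 × £2,800 = £5,600. 21% of the £25,600 excess over £232,400 is £5,376; credit = £5,600 − £5,376 = £224.
At £259,000 — base = 2 × £2,800 = £5,600. 21% of the £26,600 excess over £232,400 is £5,586; credit = £5,600 − £5,586 = £14.
Lost: £224 − £14 = £210.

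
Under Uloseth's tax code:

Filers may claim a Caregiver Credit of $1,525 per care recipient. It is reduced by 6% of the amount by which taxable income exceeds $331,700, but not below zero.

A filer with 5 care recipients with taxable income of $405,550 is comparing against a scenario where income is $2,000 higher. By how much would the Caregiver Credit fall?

At $405,550 — base = 5 × $1,525 = $7,625. 6% of the $73,850 excess over $331,700 is $4,431; credit = $7,625 − $4,431 = $3,194.
At $407,550 — base = 5 × $1,525 = $7,625. 6% of the $75,850 excess over $331,700 is $4,551; credit = $7,625 − $4,551 = $3,074.
Lost: $3,194 − $3,074 = $120.

$120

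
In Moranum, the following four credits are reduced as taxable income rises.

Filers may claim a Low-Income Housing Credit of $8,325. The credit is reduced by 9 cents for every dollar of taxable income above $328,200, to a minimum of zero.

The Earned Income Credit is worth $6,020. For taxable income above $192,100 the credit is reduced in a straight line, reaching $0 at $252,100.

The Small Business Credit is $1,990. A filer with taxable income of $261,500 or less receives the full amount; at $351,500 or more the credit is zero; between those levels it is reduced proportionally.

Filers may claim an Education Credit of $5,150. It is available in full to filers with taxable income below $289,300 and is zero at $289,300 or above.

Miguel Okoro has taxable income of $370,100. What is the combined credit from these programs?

Low-Income Housing Credit: 9% of the $41,900 excess over $328,200 is $3,771; credit = $8,325 − $3,771 = $4,554.
Earned Income Credit: $370,100 is at or above $252,100, so the credit is $0.
Small Business Credit: $370,100 is at or above $351,500, so the credit is $0.
Education Credit: $370,100 meets or exceeds the $289,300 cutoff, so the credit is $0.
Total: $4,554 + $0 + $0 + $0 = $4,554.

$4,554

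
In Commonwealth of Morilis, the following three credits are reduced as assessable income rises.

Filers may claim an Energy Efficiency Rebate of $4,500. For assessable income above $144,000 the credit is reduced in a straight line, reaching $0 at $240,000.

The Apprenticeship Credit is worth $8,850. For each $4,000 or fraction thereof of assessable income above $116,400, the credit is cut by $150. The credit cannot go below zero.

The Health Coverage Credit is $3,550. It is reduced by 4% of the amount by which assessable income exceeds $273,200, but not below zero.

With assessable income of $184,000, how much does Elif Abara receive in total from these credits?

Energy Efficiency Rebate: $184,000 is $40,000 into a $96,000 phase-out range, leaving 56,000/96,000 of the credit: $4,500 × 56,000/96,000 = $2,625.
Apprenticeship Credit: income exceeds $116,400 by $67,600, which is 17 full-or-partial $4,000 increments; reduction = 17 × $150 = $2,550, leaving $6,300.
Health Coverage Credit: $184,000 is at or below the $273,200 threshold, so the full $3,550 applies.
Total: $2,625 + $6,300 + $3,550 = $12,475.

$12,475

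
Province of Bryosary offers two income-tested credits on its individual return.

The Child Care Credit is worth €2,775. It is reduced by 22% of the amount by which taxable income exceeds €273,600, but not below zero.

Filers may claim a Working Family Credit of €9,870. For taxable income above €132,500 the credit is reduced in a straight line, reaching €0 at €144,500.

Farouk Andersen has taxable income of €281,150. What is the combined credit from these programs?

Child Care Credit: 22% of the €7,550 excess over €273,600 is €1,661; credit = €2,775 − €1,661 = €1,114.
Working Family Credit: €281,150 is at or above €144,500, so the credit is €0.
Total: €1,114 + €0 = €1,114.

€1,114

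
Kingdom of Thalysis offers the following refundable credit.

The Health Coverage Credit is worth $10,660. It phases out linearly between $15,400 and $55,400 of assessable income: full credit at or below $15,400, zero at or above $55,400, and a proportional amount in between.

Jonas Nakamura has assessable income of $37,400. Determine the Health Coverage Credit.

$4,797

Health Coverage Credit: $37,400 is $22,000 into a $40,000 phase-out range, leaving 18,000/40,000 of the credit: $10,660 × 18,000/40,000 = $4,797.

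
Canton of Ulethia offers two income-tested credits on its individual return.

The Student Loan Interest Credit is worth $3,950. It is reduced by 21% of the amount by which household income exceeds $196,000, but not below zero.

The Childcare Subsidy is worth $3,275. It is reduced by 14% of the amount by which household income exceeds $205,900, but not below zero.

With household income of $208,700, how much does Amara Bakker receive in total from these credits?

$4,166

Student Loan Interest Credit: 21% of the $12,700 excess over $196,000 is $2,667; credit = $3,950 − $2,667 = $1,283.
Childcare Subsidy: 14% of the $2,800 excess over $205,900 is $392; credit = $3,275 − $392 = $2,883.
Total: $1,283 + $2,883 = $4,166.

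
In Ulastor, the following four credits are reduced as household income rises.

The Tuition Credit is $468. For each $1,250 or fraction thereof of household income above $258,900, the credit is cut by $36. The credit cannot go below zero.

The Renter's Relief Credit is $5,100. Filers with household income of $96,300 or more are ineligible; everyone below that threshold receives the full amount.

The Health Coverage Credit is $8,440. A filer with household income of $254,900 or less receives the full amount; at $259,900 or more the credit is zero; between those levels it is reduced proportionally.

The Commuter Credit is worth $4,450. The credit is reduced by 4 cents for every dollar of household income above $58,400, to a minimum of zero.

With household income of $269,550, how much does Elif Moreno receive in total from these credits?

Tuition Credit: income exceeds $258,900 by $10,650, which is 9 full-or-partial $1,250 increments; reduction = 9 × $36 = $324, leaving $144.
Renter's Relief Credit: $269,550 meets or exceeds the $96,300 cutoff, so the credit is $0.
Health Coverage Credit: $269,550 is at or above $259,900, so the credit is $0.
Commuter Credit: 4% of the $211,150 excess over $58,400 is $8,446 ≥ base, so the credit is $0.
Total: $144 + $0 + $0 + $0 = $144.

$144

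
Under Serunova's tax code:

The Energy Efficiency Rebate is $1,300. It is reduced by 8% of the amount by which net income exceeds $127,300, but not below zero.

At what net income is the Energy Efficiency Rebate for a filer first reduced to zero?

$143,550

The credit falls by 8% of each dollar above $127,300, so it reaches zero when the excess is $1,300 / 8% = $16,250: income = $127,300 + $16,250 = $143,550.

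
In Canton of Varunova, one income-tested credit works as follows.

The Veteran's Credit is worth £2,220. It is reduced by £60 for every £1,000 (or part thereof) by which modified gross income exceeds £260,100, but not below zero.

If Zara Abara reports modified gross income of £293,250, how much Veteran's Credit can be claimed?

Veteran's Credit: income exceeds £260,100 by £33,150, which is 34 full-or-partial £1,000 increments; reduction = 34 × £60 = £2,040, leaving £180.

£180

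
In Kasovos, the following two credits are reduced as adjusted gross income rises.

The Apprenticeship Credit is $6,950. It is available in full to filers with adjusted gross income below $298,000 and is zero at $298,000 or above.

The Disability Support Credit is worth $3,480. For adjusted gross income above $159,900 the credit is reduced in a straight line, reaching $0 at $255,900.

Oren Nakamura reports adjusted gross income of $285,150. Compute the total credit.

Apprenticeship Credit: $285,150 is below the $298,000 cutoff, so the full $6,950 applies.
Disability Support Credit: $285,150 is at or above $255,900, so the credit is $0.
Total: $6,950 + $0 = $6,950.

$6,950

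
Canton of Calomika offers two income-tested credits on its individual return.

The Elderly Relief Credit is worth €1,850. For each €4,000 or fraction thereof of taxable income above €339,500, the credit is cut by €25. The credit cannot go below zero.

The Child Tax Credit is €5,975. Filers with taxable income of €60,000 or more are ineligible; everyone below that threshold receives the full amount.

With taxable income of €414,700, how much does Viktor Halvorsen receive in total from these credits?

Elderly Relief Credit: income exceeds €339,500 by €75,200, which is 19 full-or-partial €4,000 increments; reduction = 19 × €25 = €475, leaving €1,375.
Child Tax Credit: €414,700 meets or exceeds the €60,000 cutoff, so the credit is €0.
Total: €1,375 + €0 = €1,375.

€1,375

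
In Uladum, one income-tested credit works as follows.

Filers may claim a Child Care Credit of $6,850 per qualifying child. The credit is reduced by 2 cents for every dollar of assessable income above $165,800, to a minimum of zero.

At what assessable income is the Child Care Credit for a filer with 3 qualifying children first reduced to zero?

$1,193,300

Full credit = 3 × $6,850 = $20,550.
The credit falls by 2% of each dollar above $165,800, so it reaches zero when the excess is $20,550 / 2% = $1,027,500: income = $165,800 + $1,027,500 = $1,193,300.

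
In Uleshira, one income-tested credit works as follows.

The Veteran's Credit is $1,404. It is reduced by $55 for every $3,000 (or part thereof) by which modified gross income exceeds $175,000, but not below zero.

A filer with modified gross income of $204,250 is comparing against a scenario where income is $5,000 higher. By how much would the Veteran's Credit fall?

At $204,250 — income exceeds $175,000 by $29,250, which is 10 full-or-partial $3,000 increments; reduction = 10 × $55 = $550, leaving $854.
At $209,250 — income exceeds $175,000 by $34,250, which is 12 full-or-partial $3,000 increments; reduction = 12 × $55 = $660, leaving $744.
Lost: $854 − $744 = $110.

$110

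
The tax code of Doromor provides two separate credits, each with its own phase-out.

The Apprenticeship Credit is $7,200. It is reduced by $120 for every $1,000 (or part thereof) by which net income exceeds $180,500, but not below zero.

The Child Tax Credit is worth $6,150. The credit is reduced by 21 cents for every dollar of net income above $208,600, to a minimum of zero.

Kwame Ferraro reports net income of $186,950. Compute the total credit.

Apprenticeship Credit: income exceeds $180,500 by $6,450, which is 7 full-or-partial $1,000 increments; reduction = 7 × $120 = $840, leaving $6,360.
Child Tax Credit: $186,950 is at or below the $208,600 threshold, so the full $6,150 applies.
Total: $6,360 + $6,150 = $12,510.

$12,510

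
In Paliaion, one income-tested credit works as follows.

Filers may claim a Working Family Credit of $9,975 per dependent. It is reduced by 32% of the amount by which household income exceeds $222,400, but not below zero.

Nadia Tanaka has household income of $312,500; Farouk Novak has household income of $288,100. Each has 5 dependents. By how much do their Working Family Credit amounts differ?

Nadia ($312,500): Working Family Credit: base = 5 × $9,975 = $49,875. 32% of the $90,100 excess over $222,400 is $28,832; credit = $49,875 − $28,832 = $21,043.
Farouk ($288,100): Working Family Credit: base = 5 × $9,975 = $49,875. 32% of the $65,700 excess over $222,400 is $21,024; credit = $49,875 − $21,024 = $28,851.
Difference: |$21,043 − $28,851| = $7,808.

$7,808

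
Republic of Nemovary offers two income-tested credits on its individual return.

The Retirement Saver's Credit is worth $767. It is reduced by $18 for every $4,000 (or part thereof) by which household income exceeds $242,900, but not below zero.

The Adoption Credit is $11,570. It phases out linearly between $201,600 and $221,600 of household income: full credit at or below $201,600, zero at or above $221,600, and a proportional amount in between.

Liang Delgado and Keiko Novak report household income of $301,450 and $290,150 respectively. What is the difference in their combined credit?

Liang ($301,450): Retirement Saver's Credit: income exceeds $242,900 by $58,550, which is 15 full-or-partial $4,000 increments; reduction = 15 × $18 = $270, leaving $497. Adoption Credit: $301,450 is at or above $221,600, so the credit is $0. total $497 + $0 = $497
Keiko ($290,150): Retirement Saver's Credit: income exceeds $242,900 by $47,250, which is 12 full-or-partial $4,000 increments; reduction = 12 × $18 = $216, leaving $551. Adoption Credit: $290,150 is at or above $221,600, so the credit is $0. total $551 + $0 = $551
Difference: |$497 − $551| = $54.

$54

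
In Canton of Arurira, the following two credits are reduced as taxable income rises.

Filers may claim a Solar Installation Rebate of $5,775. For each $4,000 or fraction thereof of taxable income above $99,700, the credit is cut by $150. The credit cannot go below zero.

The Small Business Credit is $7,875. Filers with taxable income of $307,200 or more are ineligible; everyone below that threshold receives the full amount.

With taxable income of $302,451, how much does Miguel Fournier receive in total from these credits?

$7,875

Solar Installation Rebate: income exceeds $99,700 by $202,751 → 51 increments × $150 = $7,650 ≥ base, so the credit is $0.
Small Business Credit: $302,451 is below the $307,200 cutoff, so the full $7,875 applies.
Total: $0 + $7,875 = $7,875.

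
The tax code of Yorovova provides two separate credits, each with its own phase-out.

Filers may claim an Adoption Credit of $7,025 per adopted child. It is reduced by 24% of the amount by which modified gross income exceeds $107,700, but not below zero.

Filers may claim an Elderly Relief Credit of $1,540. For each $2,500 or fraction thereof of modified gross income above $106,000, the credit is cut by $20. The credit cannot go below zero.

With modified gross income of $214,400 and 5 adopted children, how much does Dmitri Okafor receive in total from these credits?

Adoption Credit: base = 5 × $7,025 = $35,125. 24% of the $106,700 excess over $107,700 is $25,608; credit = $35,125 − $25,608 = $9,517.
Elderly Relief Credit: income exceeds $106,000 by $108,400, which is 44 full-or-partial $2,500 increments; reduction = 44 × $20 = $880, leaving $660.
Total: $9,517 + $660 = $10,177.

$10,177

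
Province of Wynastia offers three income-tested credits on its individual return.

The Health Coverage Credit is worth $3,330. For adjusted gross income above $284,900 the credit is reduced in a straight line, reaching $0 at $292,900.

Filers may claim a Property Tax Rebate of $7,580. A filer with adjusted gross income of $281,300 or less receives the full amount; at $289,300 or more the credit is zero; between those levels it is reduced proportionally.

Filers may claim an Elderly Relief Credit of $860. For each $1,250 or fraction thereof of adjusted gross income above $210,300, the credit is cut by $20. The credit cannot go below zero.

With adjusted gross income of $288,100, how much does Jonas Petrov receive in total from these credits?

$3,135

Health Coverage Credit: $288,100 is $3,200 into a $8,000 phase-out range, leaving 4,800/8,000 of the credit: $3,330 × 4,800/8,000 = $1,998.
Property Tax Rebate: $288,100 is $6,800 into a $8,000 phase-out range, leaving 1,200/8,000 of the credit: $7,580 × 1,200/8,000 = $1,137.
Elderly Relief Credit: income exceeds $210,300 by $77,800 → 63 increments × $20 = $1,260 ≥ base, so the credit is $0.
Total: $1,998 + $1,137 + $0 = $3,135.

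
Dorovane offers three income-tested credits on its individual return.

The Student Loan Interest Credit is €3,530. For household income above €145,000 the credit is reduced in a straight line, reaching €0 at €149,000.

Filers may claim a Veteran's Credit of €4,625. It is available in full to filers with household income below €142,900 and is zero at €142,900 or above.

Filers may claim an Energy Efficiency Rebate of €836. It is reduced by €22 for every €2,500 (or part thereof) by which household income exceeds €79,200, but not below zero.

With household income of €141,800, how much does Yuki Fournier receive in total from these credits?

€8,419

Student Loan Interest Credit: €141,800 is at or below the €145,000 threshold, so the full €3,530 applies.
Veteran's Credit: €141,800 is below the €142,900 cutoff, so the full €4,625 applies.
Energy Efficiency Rebate: income exceeds €79,200 by €62,600, which is 26 full-or-partial €2,500 increments; reduction = 26 × €22 = €572, leaving €264.
Total: €3,530 + €4,625 + €264 = €8,419.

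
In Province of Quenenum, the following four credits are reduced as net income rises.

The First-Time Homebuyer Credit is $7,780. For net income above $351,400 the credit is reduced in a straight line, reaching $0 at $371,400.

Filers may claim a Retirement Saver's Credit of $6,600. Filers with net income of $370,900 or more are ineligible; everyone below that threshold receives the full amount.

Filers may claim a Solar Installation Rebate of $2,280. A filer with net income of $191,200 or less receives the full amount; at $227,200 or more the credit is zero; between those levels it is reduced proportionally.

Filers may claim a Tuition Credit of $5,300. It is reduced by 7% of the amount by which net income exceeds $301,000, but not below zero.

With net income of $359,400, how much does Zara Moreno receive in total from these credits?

First-Time Homebuyer Credit: $359,400 is $8,000 into a $20,000 phase-out range, leaving 12,000/20,000 of the credit: $7,780 × 12,000/20,000 = $4,668.
Retirement Saver's Credit: $359,400 is below the $370,900 cutoff, so the full $6,600 applies.
Solar Installation Rebate: $359,400 is at or above $227,200, so the credit is $0.
Tuition Credit: 7% of the $58,400 excess over $301,000 is $4,088; credit = $5,300 − $4,088 = $1,212.
Total: $4,668 + $6,600 + $0 + $1,212 = $12,480.

$12,480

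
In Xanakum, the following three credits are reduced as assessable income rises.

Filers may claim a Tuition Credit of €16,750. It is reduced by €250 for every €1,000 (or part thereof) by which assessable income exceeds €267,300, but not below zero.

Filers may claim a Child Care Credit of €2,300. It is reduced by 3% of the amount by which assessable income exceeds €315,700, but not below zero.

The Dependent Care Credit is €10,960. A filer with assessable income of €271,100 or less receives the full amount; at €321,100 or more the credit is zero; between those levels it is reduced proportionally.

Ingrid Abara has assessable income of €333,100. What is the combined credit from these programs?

Tuition Credit: income exceeds €267,300 by €65,800, which is 66 full-or-partial €1,000 increments; reduction = 66 × €250 = €16,500, leaving €250.
Child Care Credit: 3% of the €17,400 excess over €315,700 is €522; credit = €2,300 − €522 = €1,778.
Dependent Care Credit: €333,100 is at or above €321,100, so the credit is €0.
Total: €250 + €1,778 + €0 = €2,028.

€2,028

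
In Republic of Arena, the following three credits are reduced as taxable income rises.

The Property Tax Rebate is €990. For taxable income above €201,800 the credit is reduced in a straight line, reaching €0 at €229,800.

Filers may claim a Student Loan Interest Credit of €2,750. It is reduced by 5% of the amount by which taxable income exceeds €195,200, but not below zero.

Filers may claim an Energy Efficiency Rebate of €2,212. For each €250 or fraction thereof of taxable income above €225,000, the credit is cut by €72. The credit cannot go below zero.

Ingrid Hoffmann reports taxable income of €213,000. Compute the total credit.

€4,666

Property Tax Rebate: €213,000 is €11,200 into a €28,000 phase-out range, leaving 16,800/28,000 of the credit: €990 × 16,800/28,000 = €594.
Student Loan Interest Credit: 5% of the €17,800 excess over €195,200 is €890; credit = €2,750 − €890 = €1,860.
Energy Efficiency Rebate: €213,000 is at or below the €225,000 threshold, so the full €2,212 applies.
Total: €594 + €1,860 + €2,212 = €4,666.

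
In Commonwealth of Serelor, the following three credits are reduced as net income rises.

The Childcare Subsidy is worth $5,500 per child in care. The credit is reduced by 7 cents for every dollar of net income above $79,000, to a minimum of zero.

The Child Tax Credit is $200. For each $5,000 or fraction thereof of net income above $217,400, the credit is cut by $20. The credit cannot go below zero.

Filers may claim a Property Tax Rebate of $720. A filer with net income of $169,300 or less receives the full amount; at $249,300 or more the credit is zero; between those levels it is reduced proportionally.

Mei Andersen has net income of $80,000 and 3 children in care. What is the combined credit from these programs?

Childcare Subsidy: base = 3 × $5,500 = $16,500. 7% of the $1,000 excess over $79,000 is $70; credit = $16,500 − $70 = $16,430.
Child Tax Credit: $80,000 is at or below the $217,400 threshold, so the full $200 applies.
Property Tax Rebate: $80,000 is at or below the $169,300 threshold, so the full $720 applies.
Total: $16,430 + $200 + $720 = $17,350.

$17,350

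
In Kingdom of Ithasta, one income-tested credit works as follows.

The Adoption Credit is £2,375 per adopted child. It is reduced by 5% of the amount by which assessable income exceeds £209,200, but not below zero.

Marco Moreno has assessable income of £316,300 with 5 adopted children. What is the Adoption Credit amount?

£6,520

Adoption Credit: base = 5 × £2,375 = £11,875. 5% of the £107,100 excess over £209,200 is £5,355; credit = £11,875 − £5,355 = £6,520.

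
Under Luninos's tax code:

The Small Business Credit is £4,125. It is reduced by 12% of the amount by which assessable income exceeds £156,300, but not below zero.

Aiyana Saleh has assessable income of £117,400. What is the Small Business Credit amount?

Small Business Credit: £117,400 is at or below the £156,300 threshold, so the full £4,125 applies.

£4,125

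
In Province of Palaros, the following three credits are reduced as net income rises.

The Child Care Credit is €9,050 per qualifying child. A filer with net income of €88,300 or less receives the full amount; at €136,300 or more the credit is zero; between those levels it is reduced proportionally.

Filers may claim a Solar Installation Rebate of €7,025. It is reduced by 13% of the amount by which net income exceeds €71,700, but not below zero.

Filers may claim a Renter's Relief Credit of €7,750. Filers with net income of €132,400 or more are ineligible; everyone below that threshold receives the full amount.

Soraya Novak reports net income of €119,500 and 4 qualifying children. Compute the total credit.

Child Care Credit: base = 4 × €9,050 = €36,200. €119,500 is €31,200 into a €48,000 phase-out range, leaving 16,800/48,000 of the credit: €36,200 × 16,800/48,000 = €12,670.
Solar Installation Rebate: 13% of the €47,800 excess over €71,700 is €6,214; credit = €7,025 − €6,214 = €811.
Renter's Relief Credit: €119,500 is below the €132,400 cutoff, so the full €7,750 applies.
Total: €12,670 + €811 + €7,750 = €21,231.

€21,231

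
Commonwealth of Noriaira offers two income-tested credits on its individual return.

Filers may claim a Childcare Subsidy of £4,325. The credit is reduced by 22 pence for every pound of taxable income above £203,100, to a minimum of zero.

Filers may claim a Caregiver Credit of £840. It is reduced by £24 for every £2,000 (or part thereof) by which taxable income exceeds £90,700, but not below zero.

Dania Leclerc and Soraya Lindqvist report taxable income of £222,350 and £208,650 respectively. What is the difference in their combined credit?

Dania (£222,350): Childcare Subsidy: 22% of the £19,250 excess over £203,100 is £4,235; credit = £4,325 − £4,235 = £90. Caregiver Credit: income exceeds £90,700 by £131,650 → 66 increments × £24 = £1,584 ≥ base, so the credit is £0. total £90 + £0 = £90
Soraya (£208,650): Childcare Subsidy: 22% of the £5,550 excess over £203,100 is £1,221; credit = £4,325 − £1,221 = £3,104. Caregiver Credit: income exceeds £90,700 by £117,950 → 59 increments × £24 = £1,416 ≥ base, so the credit is £0. total £3,104 + £0 = £3,104
Difference: |£90 − £3,104| = £3,014.

£3,014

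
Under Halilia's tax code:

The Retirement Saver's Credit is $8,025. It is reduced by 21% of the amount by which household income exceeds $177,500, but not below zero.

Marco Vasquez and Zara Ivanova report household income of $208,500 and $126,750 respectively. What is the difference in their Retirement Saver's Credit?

$6,510

Marco ($208,500): Retirement Saver's Credit: 21% of the $31,000 excess over $177,500 is $6,510; credit = $8,025 − $6,510 = $1,515.
Zara ($126,750): Retirement Saver's Credit: $126,750 is at or below the $177,500 threshold, so the full $8,025 applies.
Difference: |$1,515 − $8,025| = $6,510.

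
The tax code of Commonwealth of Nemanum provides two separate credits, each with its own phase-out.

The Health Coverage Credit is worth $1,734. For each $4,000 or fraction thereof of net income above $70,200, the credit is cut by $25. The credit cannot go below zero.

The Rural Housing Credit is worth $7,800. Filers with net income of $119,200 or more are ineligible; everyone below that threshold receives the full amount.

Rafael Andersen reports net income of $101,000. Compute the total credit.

Health Coverage Credit: income exceeds $70,200 by $30,800, which is 8 full-or-partial $4,000 increments; reduction = 8 × $25 = $200, leaving $1,534.
Rural Housing Credit: $101,000 is below the $119,200 cutoff, so the full $7,800 applies.
Total: $1,534 + $7,800 = $9,334.

$9,334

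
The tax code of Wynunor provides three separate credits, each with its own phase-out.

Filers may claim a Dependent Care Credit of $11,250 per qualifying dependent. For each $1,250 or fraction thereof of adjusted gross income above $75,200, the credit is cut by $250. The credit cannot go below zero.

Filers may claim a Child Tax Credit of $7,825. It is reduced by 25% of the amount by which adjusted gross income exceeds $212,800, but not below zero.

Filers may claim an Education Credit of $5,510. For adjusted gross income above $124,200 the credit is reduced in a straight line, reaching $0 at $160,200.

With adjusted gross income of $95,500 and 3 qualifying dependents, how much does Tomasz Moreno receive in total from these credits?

$42,835

Dependent Care Credit: base = 3 × $11,250 = $33,750. income exceeds $75,200 by $20,300, which is 17 full-or-partial $1,250 increments; reduction = 17 × $250 = $4,250, leaving $29,500.
Child Tax Credit: $95,500 is at or below the $212,800 threshold, so the full $7,825 applies.
Education Credit: $95,500 is at or below the $124,200 threshold, so the full $5,510 applies.
Total: $29,500 + $7,825 + $5,510 = $42,835.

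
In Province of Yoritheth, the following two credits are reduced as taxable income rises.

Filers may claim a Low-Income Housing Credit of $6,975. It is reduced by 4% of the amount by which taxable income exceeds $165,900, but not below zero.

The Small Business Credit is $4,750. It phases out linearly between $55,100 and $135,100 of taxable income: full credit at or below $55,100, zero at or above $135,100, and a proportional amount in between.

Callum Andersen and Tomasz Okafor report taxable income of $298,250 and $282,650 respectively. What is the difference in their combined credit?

$624

Callum ($298,250): Low-Income Housing Credit: 4% of the $132,350 excess over $165,900 is $5,294; credit = $6,975 − $5,294 = $1,681. Small Business Credit: $298,250 is at or above $135,100, so the credit is $0. total $1,681 + $0 = $1,681
Tomasz ($282,650): Low-Income Housing Credit: 4% of the $116,750 excess over $165,900 is $4,670; credit = $6,975 − $4,670 = $2,305. Small Business Credit: $282,650 is at or above $135,100, so the credit is $0. total $2,305 + $0 = $2,305
Difference: |$1,681 − $2,305| = $624.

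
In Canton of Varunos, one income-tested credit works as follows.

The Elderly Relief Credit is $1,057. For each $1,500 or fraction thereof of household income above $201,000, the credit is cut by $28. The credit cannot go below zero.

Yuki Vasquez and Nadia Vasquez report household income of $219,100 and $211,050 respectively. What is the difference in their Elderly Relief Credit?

Yuki ($219,100): Elderly Relief Credit: income exceeds $201,000 by $18,100, which is 13 full-or-partial $1,500 increments; reduction = 13 × $28 = $364, leaving $693.
Nadia ($211,050): Elderly Relief Credit: income exceeds $201,000 by $10,050, which is 7 full-or-partial $1,500 increments; reduction = 7 × $28 = $196, leaving $861.
Difference: |$693 − $861| = $168.

$168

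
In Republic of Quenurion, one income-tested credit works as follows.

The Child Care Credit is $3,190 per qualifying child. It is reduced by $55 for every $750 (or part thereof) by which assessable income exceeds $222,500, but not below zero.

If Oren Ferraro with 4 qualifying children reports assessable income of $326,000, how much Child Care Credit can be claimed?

$5,170

Child Care Credit: base = 4 × $3,190 = $12,760. income exceeds $222,500 by $103,500, which is 138 full-or-partial $750 increments; reduction = 138 × $55 = $7,590, leaving $5,170.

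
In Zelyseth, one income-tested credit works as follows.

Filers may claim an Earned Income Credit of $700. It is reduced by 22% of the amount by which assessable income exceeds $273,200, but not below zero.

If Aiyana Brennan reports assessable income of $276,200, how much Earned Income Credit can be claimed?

$40

Earned Income Credit: 22% of the $3,000 excess over $273,200 is $660; credit = $700 − $660 = $40.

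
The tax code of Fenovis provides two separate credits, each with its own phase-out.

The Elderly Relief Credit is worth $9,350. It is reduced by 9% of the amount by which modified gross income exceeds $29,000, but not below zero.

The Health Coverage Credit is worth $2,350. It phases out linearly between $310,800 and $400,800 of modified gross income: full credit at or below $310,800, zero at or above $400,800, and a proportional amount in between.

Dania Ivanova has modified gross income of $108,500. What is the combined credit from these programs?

$4,545

Elderly Relief Credit: 9% of the $79,500 excess over $29,000 is $7,155; credit = $9,350 − $7,155 = $2,195.
Health Coverage Credit: $108,500 is at or below the $310,800 threshold, so the full $2,350 applies.
Total: $2,195 + $2,350 = $4,545.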